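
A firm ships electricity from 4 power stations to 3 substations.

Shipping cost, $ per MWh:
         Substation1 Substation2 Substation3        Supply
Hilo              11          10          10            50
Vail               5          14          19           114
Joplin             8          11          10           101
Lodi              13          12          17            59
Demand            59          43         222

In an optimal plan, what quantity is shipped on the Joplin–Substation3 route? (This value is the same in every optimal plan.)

101

Solving gives:
  Hilo->Substation3: 50 × $10 = $500
  Vail->Substation1: 59 × $5 = $295
  Vail->Substation3: 55 × $19 = $1045
  Joplin->Substation3: 101 × $10 = $1010
  Lodi->Substation2: 43 × $12 = $516
  Lodi->Substation3: 16 × $17 = $272
Total cost = $3638.
So Joplin→Substation3 carries 101 MWh.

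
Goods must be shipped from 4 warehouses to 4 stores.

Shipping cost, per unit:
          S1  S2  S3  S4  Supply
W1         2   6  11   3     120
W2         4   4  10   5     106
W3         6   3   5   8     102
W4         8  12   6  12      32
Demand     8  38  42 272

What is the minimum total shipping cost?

One minimum-cost allocation:
  W1 to S4: 120 × 3 = 360
  W2 to S4: 106 × 5 = 530
  W3 to S1: 8 × 6 = 48
  W3 to S2: 38 × 3 = 114
  W3 to S3: 10 × 5 = 50
  W3 to S4: 46 × 8 = 368
  W4 to S3: 32 × 6 = 192
Total = 360 + 530 + 48 + 114 + 50 + 368 + 192 = 1662.
(Supply check: W1 ships 120; W2 ships 106; W3 ships 102; W4 ships 32.)

1662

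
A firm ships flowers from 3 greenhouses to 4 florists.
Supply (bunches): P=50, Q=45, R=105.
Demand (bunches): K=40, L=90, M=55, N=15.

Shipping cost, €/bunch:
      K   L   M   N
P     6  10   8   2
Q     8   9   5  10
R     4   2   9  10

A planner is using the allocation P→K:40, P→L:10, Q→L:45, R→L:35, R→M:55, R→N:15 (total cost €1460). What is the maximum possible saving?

Current plan cost = 40·6 + 10·10 + 45·9 + 35·2 + 55·9 + 15·10 = €1460.
Optimal plan:
  P–K: 25 bunches
  P–M: 10 bunches
  P–N: 15 bunches
  Q–M: 45 bunches
  R–K: 15 bunches
  R–L: 90 bunches
Optimal cost = €725.
Saving = 1460 − 725 = €735.

735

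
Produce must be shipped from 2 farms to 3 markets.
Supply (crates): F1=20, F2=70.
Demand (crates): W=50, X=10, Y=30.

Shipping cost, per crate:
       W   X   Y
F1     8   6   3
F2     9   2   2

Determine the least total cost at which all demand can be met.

Optimal allocation:
  F1->W: 20 × 8 = 160
  F2->W: 30 × 9 = 270
  F2->X: 10 × 2 = 20
  F2->Y: 30 × 2 = 60
Total = 160 + 270 + 20 + 60 = 510.
(Supply check: F1 ships 20; F2 ships 70.)

510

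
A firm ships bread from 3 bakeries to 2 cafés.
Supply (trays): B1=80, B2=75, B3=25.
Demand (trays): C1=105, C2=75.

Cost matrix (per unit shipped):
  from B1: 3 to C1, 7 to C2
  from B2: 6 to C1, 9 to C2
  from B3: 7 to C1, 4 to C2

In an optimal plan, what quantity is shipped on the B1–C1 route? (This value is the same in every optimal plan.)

Solving gives:
  B1→C1: 80 × 3 = 240
  B2→C1: 25 × 6 = 150
  B2→C2: 50 × 9 = 450
  B3→C2: 25 × 4 = 100
Total cost = 940.
So B1→C1 carries 80 trays.

80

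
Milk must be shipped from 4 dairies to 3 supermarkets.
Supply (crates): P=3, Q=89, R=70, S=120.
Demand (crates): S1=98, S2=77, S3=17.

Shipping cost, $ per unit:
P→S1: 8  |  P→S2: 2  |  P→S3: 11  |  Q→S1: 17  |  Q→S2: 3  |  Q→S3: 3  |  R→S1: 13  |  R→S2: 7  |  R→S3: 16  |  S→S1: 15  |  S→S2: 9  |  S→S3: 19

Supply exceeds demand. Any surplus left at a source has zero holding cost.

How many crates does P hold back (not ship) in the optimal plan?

An optimal plan:
  P to S2: 3 × $2 = $6
  Q to S2: 72 × $3 = $216
  Q to S3: 17 × $3 = $51
  R to S1: 70 × $13 = $910
  S to S1: 28 × $15 = $420
  S to S2: 2 × $9 = $18
Total cost = $1621.
P ships 3 of its 3, leaving 0.

0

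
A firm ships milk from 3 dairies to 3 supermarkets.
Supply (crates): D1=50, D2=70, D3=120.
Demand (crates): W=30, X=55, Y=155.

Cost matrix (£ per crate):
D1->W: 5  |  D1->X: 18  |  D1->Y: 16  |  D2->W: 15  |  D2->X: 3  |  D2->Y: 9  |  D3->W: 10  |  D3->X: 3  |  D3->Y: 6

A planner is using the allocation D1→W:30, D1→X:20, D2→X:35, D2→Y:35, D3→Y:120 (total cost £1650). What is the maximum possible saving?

Current plan cost = 30·5 + 20·18 + 35·3 + 35·9 + 120·6 = £1650.
Optimal plan:
  D1→W: 30 × £5 = £150
  D1→Y: 20 × £16 = £320
  D2→X: 55 × £3 = £165
  D2→Y: 15 × £9 = £135
  D3→Y: 120 × £6 = £720
Optimal cost = £1490.
Saving = 1650 − 1490 = £160.

160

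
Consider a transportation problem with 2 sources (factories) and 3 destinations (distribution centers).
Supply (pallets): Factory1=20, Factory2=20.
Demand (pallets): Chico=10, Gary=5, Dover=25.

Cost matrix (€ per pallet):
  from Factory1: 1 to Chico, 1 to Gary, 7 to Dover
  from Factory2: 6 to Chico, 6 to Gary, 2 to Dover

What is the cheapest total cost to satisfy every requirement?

One minimum-cost allocation:
  Factory1->Chico: 10 × €1 = €10
  Factory1->Gary: 5 × €1 = €5
  Factory1->Dover: 5 × €7 = €35
  Factory2->Dover: 20 × €2 = €40
Total = 10 + 5 + 35 + 40 = €90.

90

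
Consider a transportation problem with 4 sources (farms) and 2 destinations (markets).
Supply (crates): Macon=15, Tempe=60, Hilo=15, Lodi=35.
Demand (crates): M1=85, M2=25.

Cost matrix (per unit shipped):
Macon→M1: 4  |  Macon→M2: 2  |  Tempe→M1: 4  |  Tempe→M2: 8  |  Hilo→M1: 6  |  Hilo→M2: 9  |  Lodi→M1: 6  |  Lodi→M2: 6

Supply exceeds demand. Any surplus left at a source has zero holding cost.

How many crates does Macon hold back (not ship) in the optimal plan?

Minimum-cost shipments:
  Macon→M2: 15 × 2 = 30
  Tempe→M1: 60 × 4 = 240
  Hilo→M1: 15 × 6 = 90
  Lodi→M1: 10 × 6 = 60
  Lodi→M2: 10 × 6 = 60
Total cost = 480.
Macon ships 15 of its 15, leaving 0.

0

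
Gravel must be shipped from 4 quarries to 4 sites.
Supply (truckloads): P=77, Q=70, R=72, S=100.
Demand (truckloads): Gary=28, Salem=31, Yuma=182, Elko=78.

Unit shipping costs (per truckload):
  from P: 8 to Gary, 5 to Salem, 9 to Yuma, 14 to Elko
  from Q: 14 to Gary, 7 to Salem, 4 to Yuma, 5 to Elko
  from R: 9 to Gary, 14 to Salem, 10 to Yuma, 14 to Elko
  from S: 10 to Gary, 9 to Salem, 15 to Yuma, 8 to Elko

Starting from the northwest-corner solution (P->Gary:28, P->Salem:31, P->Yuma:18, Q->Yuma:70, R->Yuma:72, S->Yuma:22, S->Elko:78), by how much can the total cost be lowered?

Current plan cost = 28·8 + 31·5 + 18·9 + 70·4 + 72·10 + 22·15 + 78·8 = 2495.
Optimal plan:
  P to Gary: 6 × 8 = 48
  P to Salem: 31 × 5 = 155
  P to Yuma: 40 × 9 = 360
  Q to Yuma: 70 × 4 = 280
  R to Yuma: 72 × 10 = 720
  S to Gary: 22 × 10 = 220
  S to Elko: 78 × 8 = 624
Optimal cost = 2407.
Saving = 2495 − 2407 = 88.

88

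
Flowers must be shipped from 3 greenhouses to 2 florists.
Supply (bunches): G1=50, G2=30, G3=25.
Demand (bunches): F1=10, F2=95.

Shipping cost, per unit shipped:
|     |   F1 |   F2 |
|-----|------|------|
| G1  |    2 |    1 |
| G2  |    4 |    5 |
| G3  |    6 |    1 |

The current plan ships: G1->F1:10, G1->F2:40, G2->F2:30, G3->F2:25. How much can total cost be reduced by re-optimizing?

20

Current plan cost = 10·2 + 40·1 + 30·5 + 25·1 = 235.
Optimal plan:
  G1->F2: 50 × 1 = 50
  G2->F1: 10 × 4 = 40
  G2->F2: 20 × 5 = 100
  G3->F2: 25 × 1 = 25
Optimal cost = 215.
Saving = 235 − 215 = 20.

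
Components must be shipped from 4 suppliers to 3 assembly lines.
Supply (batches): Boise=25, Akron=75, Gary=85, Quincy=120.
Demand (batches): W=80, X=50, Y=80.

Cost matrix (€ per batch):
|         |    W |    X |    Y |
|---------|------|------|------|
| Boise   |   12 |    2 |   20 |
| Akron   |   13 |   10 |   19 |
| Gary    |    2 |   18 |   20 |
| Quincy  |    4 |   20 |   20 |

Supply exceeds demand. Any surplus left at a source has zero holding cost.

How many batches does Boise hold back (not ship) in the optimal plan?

Minimum-cost shipments:
  Boise–X: 25 × €2 = €50
  Akron–X: 25 × €10 = €250
  Akron–Y: 50 × €19 = €950
  Gary–W: 80 × €2 = €160
  Gary–Y: 5 × €20 = €100
  Quincy–Y: 25 × €20 = €500
Total cost = €2010.
Boise ships 25 of its 25, leaving 0.

0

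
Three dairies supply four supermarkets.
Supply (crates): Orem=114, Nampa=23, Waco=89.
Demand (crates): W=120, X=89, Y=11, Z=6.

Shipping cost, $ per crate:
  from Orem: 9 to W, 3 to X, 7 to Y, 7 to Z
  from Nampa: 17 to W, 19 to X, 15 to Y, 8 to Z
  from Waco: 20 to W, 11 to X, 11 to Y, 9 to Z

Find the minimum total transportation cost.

2276

Optimal allocation:
  Orem->W: 103 × $9 = $927
  Orem->X: 11 × $3 = $33
  Nampa->W: 17 × $17 = $289
  Nampa->Z: 6 × $8 = $48
  Waco->X: 78 × $11 = $858
  Waco->Y: 11 × $11 = $121
Total = 927 + 33 + 289 + 48 + 858 + 121 = $2276.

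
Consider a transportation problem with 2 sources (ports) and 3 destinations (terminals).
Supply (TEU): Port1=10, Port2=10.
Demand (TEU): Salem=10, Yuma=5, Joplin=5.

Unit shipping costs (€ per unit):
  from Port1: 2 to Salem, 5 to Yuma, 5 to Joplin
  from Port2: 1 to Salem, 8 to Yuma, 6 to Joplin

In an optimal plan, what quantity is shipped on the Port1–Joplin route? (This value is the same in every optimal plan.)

5

The minimum-cost plan:
  Port1–Yuma: 5 × €5 = €25
  Port1–Joplin: 5 × €5 = €25
  Port2–Salem: 10 × €1 = €10
Total cost = €60.
So Port1→Joplin carries 5 TEU.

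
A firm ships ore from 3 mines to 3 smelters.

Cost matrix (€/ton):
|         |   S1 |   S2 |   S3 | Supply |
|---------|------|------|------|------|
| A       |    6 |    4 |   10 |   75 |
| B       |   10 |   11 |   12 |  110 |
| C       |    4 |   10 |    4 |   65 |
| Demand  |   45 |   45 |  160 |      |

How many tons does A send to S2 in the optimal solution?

Solving gives:
  A to S1: 30 × €6 = €180
  A to S2: 45 × €4 = €180
  B to S1: 15 × €10 = €150
  B to S3: 95 × €12 = €1140
  C to S3: 65 × €4 = €260
Total cost = €1910.
So A→S2 carries 45 tons.

45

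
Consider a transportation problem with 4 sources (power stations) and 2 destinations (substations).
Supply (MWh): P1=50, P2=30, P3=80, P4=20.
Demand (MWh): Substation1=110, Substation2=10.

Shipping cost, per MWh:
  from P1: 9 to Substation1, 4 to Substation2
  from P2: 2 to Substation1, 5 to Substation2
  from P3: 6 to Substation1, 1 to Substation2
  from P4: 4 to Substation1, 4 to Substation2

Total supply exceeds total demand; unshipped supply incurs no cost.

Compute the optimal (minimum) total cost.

Optimal allocation:
  P2→Substation1: 30 × 2 = 60
  P3→Substation1: 60 × 6 = 360
  P3→Substation2: 10 × 1 = 10
  P4→Substation1: 20 × 4 = 80
Total = 60 + 360 + 10 + 80 = 510.

510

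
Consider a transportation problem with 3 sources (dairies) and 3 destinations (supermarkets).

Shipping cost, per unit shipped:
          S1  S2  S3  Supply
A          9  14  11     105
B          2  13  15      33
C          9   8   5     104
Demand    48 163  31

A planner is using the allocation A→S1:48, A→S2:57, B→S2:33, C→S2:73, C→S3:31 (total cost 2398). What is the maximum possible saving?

198

Current plan cost = 48·9 + 57·14 + 33·13 + 73·8 + 31·5 = 2398.
Optimal plan:
  A–S1: 15 × 9 = 135
  A–S2: 90 × 14 = 1260
  B–S1: 33 × 2 = 66
  C–S2: 73 × 8 = 584
  C–S3: 31 × 5 = 155
Optimal cost = 2200.
Saving = 2398 − 2200 = 198.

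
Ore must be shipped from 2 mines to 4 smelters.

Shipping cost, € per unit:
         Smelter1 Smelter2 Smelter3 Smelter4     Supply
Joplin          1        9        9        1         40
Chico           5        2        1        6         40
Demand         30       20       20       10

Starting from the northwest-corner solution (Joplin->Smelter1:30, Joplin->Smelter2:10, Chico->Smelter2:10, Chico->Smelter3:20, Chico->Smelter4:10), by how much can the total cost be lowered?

120

Current plan cost = 30·1 + 10·9 + 10·2 + 20·1 + 10·6 = €220.
Optimal plan:
  Joplin->Smelter1: 30 × €1 = €30
  Joplin->Smelter4: 10 × €1 = €10
  Chico->Smelter2: 20 × €2 = €40
  Chico->Smelter3: 20 × €1 = €20
Optimal cost = €100.
Saving = 220 − 100 = €120.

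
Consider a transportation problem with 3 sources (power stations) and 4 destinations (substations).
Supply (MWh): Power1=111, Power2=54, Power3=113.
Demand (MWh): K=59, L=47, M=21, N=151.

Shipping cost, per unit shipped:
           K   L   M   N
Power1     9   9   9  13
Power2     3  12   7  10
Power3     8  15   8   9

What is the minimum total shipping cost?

A cheapest plan:
  Power1 to K: 5 × 9 = 45
  Power1 to L: 47 × 9 = 423
  Power1 to M: 21 × 9 = 189
  Power1 to N: 38 × 13 = 494
  Power2 to K: 54 × 3 = 162
  Power3 to N: 113 × 9 = 1017
Total = 45 + 423 + 189 + 494 + 162 + 1017 = 2330.

2330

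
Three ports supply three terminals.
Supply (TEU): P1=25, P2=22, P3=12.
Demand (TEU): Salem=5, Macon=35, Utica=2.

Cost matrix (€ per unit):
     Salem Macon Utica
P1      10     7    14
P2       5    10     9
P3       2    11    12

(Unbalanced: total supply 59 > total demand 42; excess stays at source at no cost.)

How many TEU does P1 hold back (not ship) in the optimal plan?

0

An optimal plan:
  P1→Macon: 25 × €7 = €175
  P2→Macon: 10 × €10 = €100
  P2→Utica: 2 × €9 = €18
  P3→Salem: 5 × €2 = €10
Total cost = €303.
P1 ships 25 of its 25, leaving 0.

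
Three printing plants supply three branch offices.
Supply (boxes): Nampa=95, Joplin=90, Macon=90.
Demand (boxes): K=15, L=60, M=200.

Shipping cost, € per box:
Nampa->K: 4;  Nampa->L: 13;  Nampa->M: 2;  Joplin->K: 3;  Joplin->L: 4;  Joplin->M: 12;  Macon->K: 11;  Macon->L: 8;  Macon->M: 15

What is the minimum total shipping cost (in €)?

Optimal allocation:
  Nampa to M: 95 × €2 = €190
  Joplin to K: 15 × €3 = €45
  Joplin to L: 60 × €4 = €240
  Joplin to M: 15 × €12 = €180
  Macon to M: 90 × €15 = €1350
Total = 190 + 45 + 240 + 180 + 1350 = €2005.

2005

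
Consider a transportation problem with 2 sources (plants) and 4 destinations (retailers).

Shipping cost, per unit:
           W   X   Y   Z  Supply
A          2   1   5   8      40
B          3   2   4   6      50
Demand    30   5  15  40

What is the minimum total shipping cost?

370

A cheapest plan:
  A–W: 30 × 2 = 60
  A–X: 5 × 1 = 5
  A–Y: 5 × 5 = 25
  B–Y: 10 × 4 = 40
  B–Z: 40 × 6 = 240
Total = 60 + 5 + 25 + 40 + 240 = 370.
(Supply check: A ships 40; B ships 50.)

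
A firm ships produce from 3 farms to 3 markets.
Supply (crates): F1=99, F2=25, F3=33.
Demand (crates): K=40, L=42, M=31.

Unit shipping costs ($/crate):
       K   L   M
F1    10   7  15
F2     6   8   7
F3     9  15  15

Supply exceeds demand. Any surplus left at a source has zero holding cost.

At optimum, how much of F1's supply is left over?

44

An optimal plan:
  F1 to K: 7 × $10 = $70
  F1 to L: 42 × $7 = $294
  F1 to M: 6 × $15 = $90
  F2 to M: 25 × $7 = $175
  F3 to K: 33 × $9 = $297
Total cost = $926.
F1 ships 55 of its 99, leaving 44.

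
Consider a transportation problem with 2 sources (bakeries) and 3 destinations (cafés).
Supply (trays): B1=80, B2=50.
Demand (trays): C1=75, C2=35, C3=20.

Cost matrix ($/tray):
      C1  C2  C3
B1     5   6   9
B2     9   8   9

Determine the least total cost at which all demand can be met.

An optimal shipping plan:
  B1→C1: 75 × $5 = $375
  B1→C2: 5 × $6 = $30
  B2→C2: 30 × $8 = $240
  B2→C3: 20 × $9 = $180
Total = 375 + 30 + 240 + 180 = $825.

825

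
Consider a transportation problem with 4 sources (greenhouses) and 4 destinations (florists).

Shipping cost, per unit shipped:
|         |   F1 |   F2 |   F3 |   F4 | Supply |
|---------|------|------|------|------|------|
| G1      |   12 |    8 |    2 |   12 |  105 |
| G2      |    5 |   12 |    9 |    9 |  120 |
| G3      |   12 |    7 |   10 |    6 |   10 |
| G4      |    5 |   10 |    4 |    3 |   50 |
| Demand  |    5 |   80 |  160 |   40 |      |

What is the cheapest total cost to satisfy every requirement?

1710

One minimum-cost allocation:
  G1–F3: 105 × 2 = 210
  G2–F1: 5 × 5 = 25
  G2–F2: 70 × 12 = 840
  G2–F3: 45 × 9 = 405
  G3–F2: 10 × 7 = 70
  G4–F3: 10 × 4 = 40
  G4–F4: 40 × 3 = 120
Total = 210 + 25 + 840 + 405 + 70 + 40 + 120 = 1710.
(Supply check: G1 ships 105; G2 ships 120; G3 ships 10; G4 ships 50.)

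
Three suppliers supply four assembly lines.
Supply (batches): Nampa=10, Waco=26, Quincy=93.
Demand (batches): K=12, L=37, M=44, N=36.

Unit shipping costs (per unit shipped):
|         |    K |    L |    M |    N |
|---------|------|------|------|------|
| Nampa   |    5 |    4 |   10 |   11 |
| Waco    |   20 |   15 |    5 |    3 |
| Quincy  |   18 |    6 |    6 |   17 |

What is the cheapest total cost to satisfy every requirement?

A cheapest plan:
  Nampa to K: 10 batches
  Waco to N: 26 batches
  Quincy to K: 2 batches
  Quincy to L: 37 batches
  Quincy to M: 44 batches
  Quincy to N: 10 batches
Total cost = 820.
(Supply check: Nampa ships 10; Waco ships 26; Quincy ships 93.)

820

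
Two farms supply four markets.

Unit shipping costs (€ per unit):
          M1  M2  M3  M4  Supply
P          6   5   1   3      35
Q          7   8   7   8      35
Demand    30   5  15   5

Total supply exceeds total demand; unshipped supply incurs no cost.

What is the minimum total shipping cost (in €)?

An optimal shipping plan:
  P–M1: 10 × €6 = €60
  P–M2: 5 × €5 = €25
  P–M3: 15 × €1 = €15
  P–M4: 5 × €3 = €15
  Q–M1: 20 × €7 = €140
Total = 60 + 25 + 15 + 15 + 140 = €255.

255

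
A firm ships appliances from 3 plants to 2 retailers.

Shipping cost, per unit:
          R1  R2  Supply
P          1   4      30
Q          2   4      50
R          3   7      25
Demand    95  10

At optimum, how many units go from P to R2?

0

The minimum-cost plan:
  P→R1: 30 × 1 = 30
  Q→R1: 40 × 2 = 80
  Q→R2: 10 × 4 = 40
  R→R1: 25 × 3 = 75
Total cost = 225.
The route P→R2 is not used.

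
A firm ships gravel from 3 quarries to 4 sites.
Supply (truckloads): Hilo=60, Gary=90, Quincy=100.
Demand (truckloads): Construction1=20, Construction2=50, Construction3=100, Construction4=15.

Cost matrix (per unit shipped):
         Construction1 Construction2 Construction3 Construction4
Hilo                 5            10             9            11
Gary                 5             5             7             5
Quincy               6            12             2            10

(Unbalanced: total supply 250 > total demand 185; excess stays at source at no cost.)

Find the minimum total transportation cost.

625

An optimal shipping plan:
  Gary->Construction1: 20 × 5 = 100
  Gary->Construction2: 50 × 5 = 250
  Gary->Construction4: 15 × 5 = 75
  Quincy->Construction3: 100 × 2 = 200
Total = 100 + 250 + 75 + 200 = 625.
(Supply check: Hilo ships 0; Gary ships 85; Quincy ships 100.)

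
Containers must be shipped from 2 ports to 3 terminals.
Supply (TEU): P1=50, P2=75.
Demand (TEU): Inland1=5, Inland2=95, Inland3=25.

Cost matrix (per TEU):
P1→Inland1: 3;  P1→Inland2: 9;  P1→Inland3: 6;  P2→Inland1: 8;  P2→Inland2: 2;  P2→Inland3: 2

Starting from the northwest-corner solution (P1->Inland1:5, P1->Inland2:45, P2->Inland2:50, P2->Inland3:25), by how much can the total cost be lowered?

75

Current plan cost = 5·3 + 45·9 + 50·2 + 25·2 = 570.
Optimal plan:
  P1->Inland1: 5 TEU
  P1->Inland2: 20 TEU
  P1->Inland3: 25 TEU
  P2->Inland2: 75 TEU
Optimal cost = 495.
Saving = 570 − 495 = 75.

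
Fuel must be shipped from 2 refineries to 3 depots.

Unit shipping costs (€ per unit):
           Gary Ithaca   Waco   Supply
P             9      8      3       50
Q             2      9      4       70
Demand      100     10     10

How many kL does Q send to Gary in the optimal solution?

Solving gives:
  P–Gary: 30 × €9 = €270
  P–Ithaca: 10 × €8 = €80
  P–Waco: 10 × €3 = €30
  Q–Gary: 70 × €2 = €140
Total cost = €520.
So Q→Gary carries 70 kL.

70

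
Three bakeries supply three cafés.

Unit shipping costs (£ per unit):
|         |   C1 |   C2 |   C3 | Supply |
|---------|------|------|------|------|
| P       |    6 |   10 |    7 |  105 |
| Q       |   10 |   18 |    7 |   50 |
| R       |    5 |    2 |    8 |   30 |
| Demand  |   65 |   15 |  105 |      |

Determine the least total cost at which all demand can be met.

1140

A cheapest plan:
  P–C1: 50 × £6 = £300
  P–C3: 55 × £7 = £385
  Q–C3: 50 × £7 = £350
  R–C1: 15 × £5 = £75
  R–C2: 15 × £2 = £30
Total = 300 + 385 + 350 + 75 + 30 = £1140.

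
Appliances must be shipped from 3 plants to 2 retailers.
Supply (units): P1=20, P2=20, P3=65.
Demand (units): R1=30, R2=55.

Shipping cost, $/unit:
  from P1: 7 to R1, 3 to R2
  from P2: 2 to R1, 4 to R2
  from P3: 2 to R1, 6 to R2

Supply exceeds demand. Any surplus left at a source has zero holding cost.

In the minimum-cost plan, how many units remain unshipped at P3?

20

An optimal plan:
  P1 to R2: 20 × $3 = $60
  P2 to R2: 20 × $4 = $80
  P3 to R1: 30 × $2 = $60
  P3 to R2: 15 × $6 = $90
Total cost = $290.
P3 ships 45 of its 65, leaving 20.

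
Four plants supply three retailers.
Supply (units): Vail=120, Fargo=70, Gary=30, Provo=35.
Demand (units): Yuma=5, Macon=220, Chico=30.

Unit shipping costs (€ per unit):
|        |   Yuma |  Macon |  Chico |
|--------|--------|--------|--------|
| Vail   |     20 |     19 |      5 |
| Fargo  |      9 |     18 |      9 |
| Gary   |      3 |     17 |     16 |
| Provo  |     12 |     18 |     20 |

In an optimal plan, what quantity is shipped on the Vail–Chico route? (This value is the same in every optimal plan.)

30

The minimum-cost plan:
  Vail->Macon: 90 units
  Vail->Chico: 30 units
  Fargo->Macon: 70 units
  Gary->Yuma: 5 units
  Gary->Macon: 25 units
  Provo->Macon: 35 units
Total cost = €4190.
So Vail→Chico carries 30 units.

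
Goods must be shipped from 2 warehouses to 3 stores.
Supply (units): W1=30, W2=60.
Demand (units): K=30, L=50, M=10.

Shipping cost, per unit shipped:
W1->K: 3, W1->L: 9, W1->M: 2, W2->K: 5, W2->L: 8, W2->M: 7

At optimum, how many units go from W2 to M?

Optimal shipments:
  W1->K: 20 × 3 = 60
  W1->M: 10 × 2 = 20
  W2->K: 10 × 5 = 50
  W2->L: 50 × 8 = 400
Total cost = 530.
The route W2→M is not used.

0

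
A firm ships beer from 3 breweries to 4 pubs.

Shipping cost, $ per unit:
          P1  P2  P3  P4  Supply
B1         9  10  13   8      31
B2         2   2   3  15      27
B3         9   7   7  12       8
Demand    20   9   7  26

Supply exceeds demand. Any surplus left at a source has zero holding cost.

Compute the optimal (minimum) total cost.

327

Optimal allocation:
  B1→P1: 1 × $9 = $9
  B1→P4: 26 × $8 = $208
  B2→P1: 19 × $2 = $38
  B2→P2: 8 × $2 = $16
  B3→P2: 1 × $7 = $7
  B3→P3: 7 × $7 = $49
Total = 9 + 208 + 38 + 16 + 7 + 49 = $327.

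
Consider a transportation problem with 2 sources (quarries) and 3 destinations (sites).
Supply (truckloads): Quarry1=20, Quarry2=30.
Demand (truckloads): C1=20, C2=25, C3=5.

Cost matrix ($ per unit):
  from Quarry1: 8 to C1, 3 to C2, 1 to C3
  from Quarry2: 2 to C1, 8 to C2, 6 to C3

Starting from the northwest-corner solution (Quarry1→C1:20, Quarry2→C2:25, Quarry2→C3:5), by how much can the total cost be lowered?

220

Current plan cost = 20·8 + 25·8 + 5·6 = $390.
Optimal plan:
  Quarry1→C2: 20 truckloads
  Quarry2→C1: 20 truckloads
  Quarry2→C2: 5 truckloads
  Quarry2→C3: 5 truckloads
Optimal cost = $170.
Saving = 390 − 170 = $220.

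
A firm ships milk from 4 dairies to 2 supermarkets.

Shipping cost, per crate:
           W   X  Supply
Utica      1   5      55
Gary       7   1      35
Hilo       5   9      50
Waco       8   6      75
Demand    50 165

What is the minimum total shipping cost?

1010

One minimum-cost allocation:
  Utica→W: 50 × 1 = 50
  Utica→X: 5 × 5 = 25
  Gary→X: 35 × 1 = 35
  Hilo→X: 50 × 9 = 450
  Waco→X: 75 × 6 = 450
Total = 50 + 25 + 35 + 450 + 450 = 1010.
(Supply check: Utica ships 55; Gary ships 35; Hilo ships 50; Waco ships 75.)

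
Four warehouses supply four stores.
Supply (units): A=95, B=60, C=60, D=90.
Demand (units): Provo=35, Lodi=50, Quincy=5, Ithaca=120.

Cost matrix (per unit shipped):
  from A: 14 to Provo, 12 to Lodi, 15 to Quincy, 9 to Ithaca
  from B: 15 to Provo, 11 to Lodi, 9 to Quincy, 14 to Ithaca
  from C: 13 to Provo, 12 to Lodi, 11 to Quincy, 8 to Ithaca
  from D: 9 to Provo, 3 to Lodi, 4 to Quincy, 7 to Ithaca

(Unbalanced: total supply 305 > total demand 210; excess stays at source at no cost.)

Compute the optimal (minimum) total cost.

Optimal allocation:
  A→Ithaca: 60 × 9 = 540
  C→Ithaca: 60 × 8 = 480
  D→Provo: 35 × 9 = 315
  D→Lodi: 50 × 3 = 150
  D→Quincy: 5 × 4 = 20
Total = 540 + 480 + 315 + 150 + 20 = 1505.
(Supply check: A ships 60; B ships 0; C ships 60; D ships 90.)

1505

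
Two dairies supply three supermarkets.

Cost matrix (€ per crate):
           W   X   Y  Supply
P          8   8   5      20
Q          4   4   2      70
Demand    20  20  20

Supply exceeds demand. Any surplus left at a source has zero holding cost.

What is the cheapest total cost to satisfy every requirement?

Optimal allocation:
  Q–W: 20 × €4 = €80
  Q–X: 20 × €4 = €80
  Q–Y: 20 × €2 = €40
Total = 80 + 80 + 40 = €200.
(Supply check: P ships 0; Q ships 60.)

200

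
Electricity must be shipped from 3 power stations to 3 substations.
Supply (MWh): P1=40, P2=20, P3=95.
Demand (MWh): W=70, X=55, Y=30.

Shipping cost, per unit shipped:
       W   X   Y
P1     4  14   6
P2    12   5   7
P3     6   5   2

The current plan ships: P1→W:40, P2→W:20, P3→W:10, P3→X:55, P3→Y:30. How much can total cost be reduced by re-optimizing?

Current plan cost = 40·4 + 20·12 + 10·6 + 55·5 + 30·2 = 795.
Optimal plan:
  P1→W: 40 × 4 = 160
  P2→X: 20 × 5 = 100
  P3→W: 30 × 6 = 180
  P3→X: 35 × 5 = 175
  P3→Y: 30 × 2 = 60
Optimal cost = 675.
Saving = 795 − 675 = 120.

120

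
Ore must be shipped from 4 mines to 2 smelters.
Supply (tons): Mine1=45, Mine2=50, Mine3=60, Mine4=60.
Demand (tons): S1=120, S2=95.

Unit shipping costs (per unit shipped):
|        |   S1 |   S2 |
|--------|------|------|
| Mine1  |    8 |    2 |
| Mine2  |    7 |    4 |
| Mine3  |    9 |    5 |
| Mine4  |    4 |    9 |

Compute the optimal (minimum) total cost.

Optimal allocation:
  Mine1→S2: 45 × 2 = 90
  Mine2→S1: 50 × 7 = 350
  Mine3→S1: 10 × 9 = 90
  Mine3→S2: 50 × 5 = 250
  Mine4→S1: 60 × 4 = 240
Total = 90 + 350 + 90 + 250 + 240 = 1020.

1020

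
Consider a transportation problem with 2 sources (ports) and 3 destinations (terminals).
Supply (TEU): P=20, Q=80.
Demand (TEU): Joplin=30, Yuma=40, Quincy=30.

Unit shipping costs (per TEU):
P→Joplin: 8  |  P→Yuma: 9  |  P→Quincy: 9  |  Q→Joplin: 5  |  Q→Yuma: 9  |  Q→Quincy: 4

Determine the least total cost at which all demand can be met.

One minimum-cost allocation:
  P→Yuma: 20 × 9 = 180
  Q→Joplin: 30 × 5 = 150
  Q→Yuma: 20 × 9 = 180
  Q→Quincy: 30 × 4 = 120
Total = 180 + 150 + 180 + 120 = 630.

630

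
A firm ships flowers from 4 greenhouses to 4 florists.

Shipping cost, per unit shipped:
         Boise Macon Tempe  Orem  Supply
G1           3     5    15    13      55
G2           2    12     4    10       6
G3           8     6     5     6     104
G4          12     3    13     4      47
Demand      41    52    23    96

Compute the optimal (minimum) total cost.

974

A cheapest plan:
  G1 to Boise: 35 × 3 = 105
  G1 to Macon: 20 × 5 = 100
  G2 to Boise: 6 × 2 = 12
  G3 to Tempe: 23 × 5 = 115
  G3 to Orem: 81 × 6 = 486
  G4 to Macon: 32 × 3 = 96
  G4 to Orem: 15 × 4 = 60
Total = 105 + 100 + 12 + 115 + 486 + 96 + 60 = 974.
(Supply check: G1 ships 55; G2 ships 6; G3 ships 104; G4 ships 47.)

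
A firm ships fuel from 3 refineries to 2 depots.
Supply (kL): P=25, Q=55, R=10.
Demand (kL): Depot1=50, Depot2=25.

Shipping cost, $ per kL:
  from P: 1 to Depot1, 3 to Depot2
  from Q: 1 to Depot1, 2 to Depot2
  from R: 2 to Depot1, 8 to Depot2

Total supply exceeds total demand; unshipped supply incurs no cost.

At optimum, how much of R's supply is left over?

Minimum-cost shipments:
  P to Depot1: 20 × $1 = $20
  Q to Depot1: 30 × $1 = $30
  Q to Depot2: 25 × $2 = $50
Total cost = $100.
R ships 0 of its 10, leaving 10.

10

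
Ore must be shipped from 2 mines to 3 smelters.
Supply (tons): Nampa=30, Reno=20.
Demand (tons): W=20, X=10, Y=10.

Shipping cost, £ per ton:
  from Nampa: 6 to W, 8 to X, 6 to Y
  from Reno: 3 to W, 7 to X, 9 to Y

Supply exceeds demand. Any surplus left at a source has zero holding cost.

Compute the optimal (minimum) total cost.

One minimum-cost allocation:
  Nampa→X: 10 × £8 = £80
  Nampa→Y: 10 × £6 = £60
  Reno→W: 20 × £3 = £60
Total = 80 + 60 + 60 = £200.

200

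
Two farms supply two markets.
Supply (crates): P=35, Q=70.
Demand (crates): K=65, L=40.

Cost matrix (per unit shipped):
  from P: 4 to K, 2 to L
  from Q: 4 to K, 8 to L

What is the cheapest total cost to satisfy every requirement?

370

One minimum-cost allocation:
  P–L: 35 × 2 = 70
  Q–K: 65 × 4 = 260
  Q–L: 5 × 8 = 40
Total = 70 + 260 + 40 = 370.
(Supply check: P ships 35; Q ships 70.)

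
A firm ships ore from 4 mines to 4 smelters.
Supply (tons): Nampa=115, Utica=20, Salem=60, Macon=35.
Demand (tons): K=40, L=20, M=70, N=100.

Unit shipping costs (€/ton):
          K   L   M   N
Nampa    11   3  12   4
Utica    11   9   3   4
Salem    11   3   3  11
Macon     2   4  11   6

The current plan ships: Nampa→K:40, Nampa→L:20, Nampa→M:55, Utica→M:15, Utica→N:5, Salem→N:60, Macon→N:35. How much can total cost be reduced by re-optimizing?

Current plan cost = 40·11 + 20·3 + 55·12 + 15·3 + 5·4 + 60·11 + 35·6 = €2095.
Optimal plan:
  Nampa->K: 5 tons
  Nampa->L: 20 tons
  Nampa->N: 90 tons
  Utica->M: 10 tons
  Utica->N: 10 tons
  Salem->M: 60 tons
  Macon->K: 35 tons
Optimal cost = €795.
Saving = 2095 − 795 = €1300.

1300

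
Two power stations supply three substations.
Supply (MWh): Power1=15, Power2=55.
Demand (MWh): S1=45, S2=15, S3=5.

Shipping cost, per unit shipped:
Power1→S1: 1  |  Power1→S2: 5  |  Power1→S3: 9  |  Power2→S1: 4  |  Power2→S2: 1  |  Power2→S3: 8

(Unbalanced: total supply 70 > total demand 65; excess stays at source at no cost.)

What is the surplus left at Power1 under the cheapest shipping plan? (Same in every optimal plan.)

Minimum-cost shipments:
  Power1–S1: 15 × 1 = 15
  Power2–S1: 30 × 4 = 120
  Power2–S2: 15 × 1 = 15
  Power2–S3: 5 × 8 = 40
Total cost = 190.
Power1 ships 15 of its 15, leaving 0.

0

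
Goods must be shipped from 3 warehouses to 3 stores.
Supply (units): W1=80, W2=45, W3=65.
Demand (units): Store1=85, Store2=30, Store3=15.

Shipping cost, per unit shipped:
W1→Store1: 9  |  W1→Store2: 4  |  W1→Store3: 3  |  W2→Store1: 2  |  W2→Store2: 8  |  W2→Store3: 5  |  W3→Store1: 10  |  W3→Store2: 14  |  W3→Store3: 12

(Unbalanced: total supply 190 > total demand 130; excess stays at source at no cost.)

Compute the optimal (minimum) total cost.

620

One minimum-cost allocation:
  W1–Store1: 35 × 9 = 315
  W1–Store2: 30 × 4 = 120
  W1–Store3: 15 × 3 = 45
  W2–Store1: 45 × 2 = 90
  W3–Store1: 5 × 10 = 50
Total = 315 + 120 + 45 + 90 + 50 = 620.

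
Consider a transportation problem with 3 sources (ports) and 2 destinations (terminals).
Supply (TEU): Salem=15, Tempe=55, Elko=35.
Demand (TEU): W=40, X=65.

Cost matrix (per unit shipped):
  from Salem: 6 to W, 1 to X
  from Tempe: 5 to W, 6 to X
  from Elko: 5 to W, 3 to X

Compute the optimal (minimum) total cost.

An optimal shipping plan:
  Salem–X: 15 × 1 = 15
  Tempe–W: 40 × 5 = 200
  Tempe–X: 15 × 6 = 90
  Elko–X: 35 × 3 = 105
Total = 15 + 200 + 90 + 105 = 410.

410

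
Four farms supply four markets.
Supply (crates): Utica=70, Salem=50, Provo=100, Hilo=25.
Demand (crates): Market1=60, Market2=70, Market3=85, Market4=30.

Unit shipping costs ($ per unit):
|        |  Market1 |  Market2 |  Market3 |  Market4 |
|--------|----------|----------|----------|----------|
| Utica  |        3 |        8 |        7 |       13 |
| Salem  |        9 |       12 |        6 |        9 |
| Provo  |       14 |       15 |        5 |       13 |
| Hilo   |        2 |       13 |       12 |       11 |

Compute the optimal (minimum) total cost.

1595

An optimal shipping plan:
  Utica–Market1: 35 × $3 = $105
  Utica–Market2: 35 × $8 = $280
  Salem–Market2: 20 × $12 = $240
  Salem–Market4: 30 × $9 = $270
  Provo–Market2: 15 × $15 = $225
  Provo–Market3: 85 × $5 = $425
  Hilo–Market1: 25 × $2 = $50
Total = 105 + 280 + 240 + 270 + 225 + 425 + 50 = $1595.
(Supply check: Utica ships 70; Salem ships 50; Provo ships 100; Hilo ships 25.)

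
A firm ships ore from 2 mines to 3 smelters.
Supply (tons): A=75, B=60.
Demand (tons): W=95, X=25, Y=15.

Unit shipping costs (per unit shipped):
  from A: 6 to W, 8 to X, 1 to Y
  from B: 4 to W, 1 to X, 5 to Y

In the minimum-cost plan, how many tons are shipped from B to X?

25

Solving gives:
  A to W: 60 × 6 = 360
  A to Y: 15 × 1 = 15
  B to W: 35 × 4 = 140
  B to X: 25 × 1 = 25
Total cost = 540.
So B→X carries 25 tons.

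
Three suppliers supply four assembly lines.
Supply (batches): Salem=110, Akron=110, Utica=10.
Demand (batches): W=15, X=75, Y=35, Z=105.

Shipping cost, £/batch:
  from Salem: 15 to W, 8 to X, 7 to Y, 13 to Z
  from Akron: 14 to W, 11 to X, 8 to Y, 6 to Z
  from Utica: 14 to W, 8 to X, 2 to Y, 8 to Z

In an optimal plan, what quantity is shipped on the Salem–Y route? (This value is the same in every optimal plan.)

Optimal shipments:
  Salem→W: 10 × £15 = £150
  Salem→X: 75 × £8 = £600
  Salem→Y: 25 × £7 = £175
  Akron→W: 5 × £14 = £70
  Akron→Z: 105 × £6 = £630
  Utica→Y: 10 × £2 = £20
Total cost = £1645.
So Salem→Y carries 25 batches.

25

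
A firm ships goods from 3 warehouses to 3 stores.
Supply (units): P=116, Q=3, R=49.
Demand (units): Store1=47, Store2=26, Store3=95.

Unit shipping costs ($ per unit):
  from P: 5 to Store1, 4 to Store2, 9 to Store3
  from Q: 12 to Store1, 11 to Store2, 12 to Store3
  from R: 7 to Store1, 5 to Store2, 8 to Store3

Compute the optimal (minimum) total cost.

1154

A cheapest plan:
  P→Store1: 47 × $5 = $235
  P→Store2: 26 × $4 = $104
  P→Store3: 43 × $9 = $387
  Q→Store3: 3 × $12 = $36
  R→Store3: 49 × $8 = $392
Total = 235 + 104 + 387 + 36 + 392 = $1154.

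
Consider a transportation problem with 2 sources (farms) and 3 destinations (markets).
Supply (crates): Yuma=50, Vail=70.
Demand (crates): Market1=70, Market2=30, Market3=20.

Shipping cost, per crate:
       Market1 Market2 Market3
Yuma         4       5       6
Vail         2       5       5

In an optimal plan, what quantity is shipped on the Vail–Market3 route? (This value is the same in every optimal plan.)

The minimum-cost plan:
  Yuma to Market2: 30 × 5 = 150
  Yuma to Market3: 20 × 6 = 120
  Vail to Market1: 70 × 2 = 140
Total cost = 410.
The route Vail→Market3 is not used.

0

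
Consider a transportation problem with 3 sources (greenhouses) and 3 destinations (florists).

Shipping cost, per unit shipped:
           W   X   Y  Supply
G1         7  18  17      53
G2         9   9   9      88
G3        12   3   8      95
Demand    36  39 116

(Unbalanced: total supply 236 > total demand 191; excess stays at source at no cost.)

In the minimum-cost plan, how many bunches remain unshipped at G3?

0

Minimum-cost shipments:
  G1–W: 36 × 7 = 252
  G2–Y: 60 × 9 = 540
  G3–X: 39 × 3 = 117
  G3–Y: 56 × 8 = 448
Total cost = 1357.
G3 ships 95 of its 95, leaving 0.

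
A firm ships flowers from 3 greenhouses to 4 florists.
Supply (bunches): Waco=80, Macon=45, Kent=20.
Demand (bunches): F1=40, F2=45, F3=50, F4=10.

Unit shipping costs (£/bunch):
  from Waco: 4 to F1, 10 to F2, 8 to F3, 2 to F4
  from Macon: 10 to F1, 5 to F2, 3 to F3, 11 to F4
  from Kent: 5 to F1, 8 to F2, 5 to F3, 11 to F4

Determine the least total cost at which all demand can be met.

745

One minimum-cost allocation:
  Waco to F1: 40 × £4 = £160
  Waco to F2: 30 × £10 = £300
  Waco to F4: 10 × £2 = £20
  Macon to F2: 15 × £5 = £75
  Macon to F3: 30 × £3 = £90
  Kent to F3: 20 × £5 = £100
Total = 160 + 300 + 20 + 75 + 90 + 100 = £745.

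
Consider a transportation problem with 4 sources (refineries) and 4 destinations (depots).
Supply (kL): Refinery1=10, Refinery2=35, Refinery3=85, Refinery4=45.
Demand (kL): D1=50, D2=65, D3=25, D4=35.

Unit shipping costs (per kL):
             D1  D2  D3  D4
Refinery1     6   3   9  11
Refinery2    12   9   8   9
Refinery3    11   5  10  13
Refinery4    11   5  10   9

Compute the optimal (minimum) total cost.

1340

Optimal allocation:
  Refinery1–D1: 10 × 6 = 60
  Refinery2–D3: 25 × 8 = 200
  Refinery2–D4: 10 × 9 = 90
  Refinery3–D1: 40 × 11 = 440
  Refinery3–D2: 45 × 5 = 225
  Refinery4–D2: 20 × 5 = 100
  Refinery4–D4: 25 × 9 = 225
Total = 60 + 200 + 90 + 440 + 225 + 100 + 225 = 1340.
(Supply check: Refinery1 ships 10; Refinery2 ships 35; Refinery3 ships 85; Refinery4 ships 45.)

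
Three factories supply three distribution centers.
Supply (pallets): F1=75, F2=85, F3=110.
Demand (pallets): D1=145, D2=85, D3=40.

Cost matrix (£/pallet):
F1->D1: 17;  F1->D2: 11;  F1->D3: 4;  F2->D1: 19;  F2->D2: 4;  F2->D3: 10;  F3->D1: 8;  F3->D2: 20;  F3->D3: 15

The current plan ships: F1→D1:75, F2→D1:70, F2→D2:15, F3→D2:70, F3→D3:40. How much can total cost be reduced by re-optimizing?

Current plan cost = 75·17 + 70·19 + 15·4 + 70·20 + 40·15 = £4665.
Optimal plan:
  F1–D1: 35 pallets
  F1–D3: 40 pallets
  F2–D2: 85 pallets
  F3–D1: 110 pallets
Optimal cost = £1975.
Saving = 4665 − 1975 = £2690.

2690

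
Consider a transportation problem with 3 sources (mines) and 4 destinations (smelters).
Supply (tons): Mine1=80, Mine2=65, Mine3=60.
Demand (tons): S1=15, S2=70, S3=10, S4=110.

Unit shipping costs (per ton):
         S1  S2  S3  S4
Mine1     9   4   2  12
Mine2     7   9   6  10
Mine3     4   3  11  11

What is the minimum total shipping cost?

One minimum-cost allocation:
  Mine1–S2: 70 tons
  Mine1–S3: 10 tons
  Mine2–S4: 65 tons
  Mine3–S1: 15 tons
  Mine3–S4: 45 tons
Total cost = 1505.
(Supply check: Mine1 ships 80; Mine2 ships 65; Mine3 ships 60.)

1505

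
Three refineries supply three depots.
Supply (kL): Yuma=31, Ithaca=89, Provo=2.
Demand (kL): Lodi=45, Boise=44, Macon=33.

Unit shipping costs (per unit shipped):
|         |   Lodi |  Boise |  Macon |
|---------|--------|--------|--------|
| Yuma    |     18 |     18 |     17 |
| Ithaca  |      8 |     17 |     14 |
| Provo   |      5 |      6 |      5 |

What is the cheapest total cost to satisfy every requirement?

1579

A cheapest plan:
  Yuma to Boise: 31 × 18 = 558
  Ithaca to Lodi: 45 × 8 = 360
  Ithaca to Boise: 11 × 17 = 187
  Ithaca to Macon: 33 × 14 = 462
  Provo to Boise: 2 × 6 = 12
Total = 558 + 360 + 187 + 462 + 12 = 1579.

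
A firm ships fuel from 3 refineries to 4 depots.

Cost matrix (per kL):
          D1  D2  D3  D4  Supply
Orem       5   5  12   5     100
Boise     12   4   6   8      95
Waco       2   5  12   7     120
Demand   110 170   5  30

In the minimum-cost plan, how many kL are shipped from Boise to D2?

90

Optimal shipments:
  Orem->D2: 70 × 5 = 350
  Orem->D4: 30 × 5 = 150
  Boise->D2: 90 × 4 = 360
  Boise->D3: 5 × 6 = 30
  Waco->D1: 110 × 2 = 220
  Waco->D2: 10 × 5 = 50
Total cost = 1160.
So Boise→D2 carries 90 kL.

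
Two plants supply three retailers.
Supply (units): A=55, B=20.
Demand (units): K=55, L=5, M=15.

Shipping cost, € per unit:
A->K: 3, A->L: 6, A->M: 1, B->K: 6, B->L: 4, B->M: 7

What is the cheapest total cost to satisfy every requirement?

245

An optimal shipping plan:
  A–K: 40 × €3 = €120
  A–M: 15 × €1 = €15
  B–K: 15 × €6 = €90
  B–L: 5 × €4 = €20
Total = 120 + 15 + 90 + 20 = €245.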